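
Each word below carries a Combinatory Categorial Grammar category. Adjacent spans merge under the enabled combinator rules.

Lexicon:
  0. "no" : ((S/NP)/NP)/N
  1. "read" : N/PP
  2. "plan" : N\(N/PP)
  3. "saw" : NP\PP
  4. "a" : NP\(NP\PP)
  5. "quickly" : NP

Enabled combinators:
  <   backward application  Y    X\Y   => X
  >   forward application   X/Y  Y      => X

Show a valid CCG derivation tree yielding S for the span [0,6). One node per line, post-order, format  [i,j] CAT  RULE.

[0,1] ((S/NP)/NP)/N  lex  "no"
[1,2] N/PP  lex  "read"
[2,3] N\(N/PP)  lex  "plan"
[1,3] N  <  k=2
[0,3] (S/NP)/NP  >  k=1
[3,4] NP\PP  lex  "saw"
[4,5] NP\(NP\PP)  lex  "a"
[3,5] NP  <  k=4
[0,5] S/NP  >  k=3
[5,6] NP  lex  "quickly"
[0,6] S  >  k=5

[0,6] S   >
  [0,5] S/NP   >
    [0,3] (S/NP)/NP   >
      [0,1] "no" : ((S/NP)/NP)/N
      [1,3] N   <
        [1,2] "read" : N/PP
        [2,3] "plan" : N\(N/PP)
    [3,5] NP   <
      [3,4] "saw" : NP\PP
      [4,5] "a" : NP\(NP\PP)
  [5,6] "quickly" : NP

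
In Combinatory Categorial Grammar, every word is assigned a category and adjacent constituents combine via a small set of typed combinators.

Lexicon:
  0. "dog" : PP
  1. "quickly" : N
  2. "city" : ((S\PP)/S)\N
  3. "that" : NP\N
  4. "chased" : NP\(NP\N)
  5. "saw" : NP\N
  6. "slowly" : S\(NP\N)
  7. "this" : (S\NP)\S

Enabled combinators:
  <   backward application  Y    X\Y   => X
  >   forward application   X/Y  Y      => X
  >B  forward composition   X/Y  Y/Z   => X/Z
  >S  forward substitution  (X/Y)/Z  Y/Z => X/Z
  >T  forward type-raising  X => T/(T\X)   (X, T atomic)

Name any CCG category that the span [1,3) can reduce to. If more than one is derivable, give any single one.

(S\PP)/S

[0,8] S   <
  [0,1] "dog" : PP
  [1,8] S\PP   >
    [1,3] (S\PP)/S   <
      [1,2] "quickly" : N
      [2,3] "city" : ((S\PP)/S)\N
    [3,8] S   <
      [3,5] NP   <
        [3,4] "that" : NP\N
        [4,5] "chased" : NP\(NP\N)
      [5,8] S\NP   <
        [5,7] S   <
          [5,6] "saw" : NP\N
          [6,7] "slowly" : S\(NP\N)
        [7,8] "this" : (S\NP)\S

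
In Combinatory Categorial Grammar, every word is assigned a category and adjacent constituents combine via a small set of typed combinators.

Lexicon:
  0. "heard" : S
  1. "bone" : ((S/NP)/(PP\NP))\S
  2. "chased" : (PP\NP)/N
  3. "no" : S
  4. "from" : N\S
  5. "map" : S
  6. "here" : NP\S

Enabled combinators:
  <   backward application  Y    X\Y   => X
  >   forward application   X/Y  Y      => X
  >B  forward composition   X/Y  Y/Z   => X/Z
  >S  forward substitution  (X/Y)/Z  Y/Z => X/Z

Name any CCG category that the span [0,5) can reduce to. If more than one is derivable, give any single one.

[0,7] S   >
  [0,5] S/NP   >
    [0,2] (S/NP)/(PP\NP)   <
      [0,1] "heard" : S
      [1,2] "bone" : ((S/NP)/(PP\NP))\S
    [2,5] PP\NP   >
      [2,3] "chased" : (PP\NP)/N
      [3,5] N   <
        [3,4] "no" : S
        [4,5] "from" : N\S
  [5,7] NP   <
    [5,6] "map" : S
    [6,7] "here" : NP\S

S/NP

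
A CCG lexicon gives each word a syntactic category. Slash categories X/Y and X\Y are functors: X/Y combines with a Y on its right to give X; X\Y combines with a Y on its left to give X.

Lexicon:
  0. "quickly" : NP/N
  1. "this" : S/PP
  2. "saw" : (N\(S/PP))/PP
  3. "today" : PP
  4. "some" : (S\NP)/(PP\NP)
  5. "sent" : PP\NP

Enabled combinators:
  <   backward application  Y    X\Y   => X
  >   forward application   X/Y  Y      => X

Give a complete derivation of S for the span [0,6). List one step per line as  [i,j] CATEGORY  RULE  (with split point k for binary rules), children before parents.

[0,1] NP/N  lex  "quickly"
[1,2] S/PP  lex  "this"
[2,3] (N\(S/PP))/PP  lex  "saw"
[3,4] PP  lex  "today"
[2,4] N\(S/PP)  >  k=3
[1,4] N  <  k=2
[0,4] NP  >  k=1
[4,5] (S\NP)/(PP\NP)  lex  "some"
[5,6] PP\NP  lex  "sent"
[4,6] S\NP  >  k=5
[0,6] S  <  k=4

[0,6] S   <
  [0,4] NP   >
    [0,1] "quickly" : NP/N
    [1,4] N   <
      [1,2] "this" : S/PP
      [2,4] N\(S/PP)   >
        [2,3] "saw" : (N\(S/PP))/PP
        [3,4] "today" : PP
  [4,6] S\NP   >
    [4,5] "some" : (S\NP)/(PP\NP)
    [5,6] "sent" : PP\NP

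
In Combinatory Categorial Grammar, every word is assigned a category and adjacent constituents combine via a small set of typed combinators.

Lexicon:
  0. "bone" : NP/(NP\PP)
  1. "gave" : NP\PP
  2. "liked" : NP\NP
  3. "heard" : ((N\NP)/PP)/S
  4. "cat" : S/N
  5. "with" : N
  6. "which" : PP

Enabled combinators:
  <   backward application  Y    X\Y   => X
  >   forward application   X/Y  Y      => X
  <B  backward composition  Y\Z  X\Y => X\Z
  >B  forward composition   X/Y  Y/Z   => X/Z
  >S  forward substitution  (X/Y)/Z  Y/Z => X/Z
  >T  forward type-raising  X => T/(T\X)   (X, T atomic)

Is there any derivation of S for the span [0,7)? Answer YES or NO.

NP/(NP\PP) NP\PP NP\NP ((N\NP)/PP)/S S/N N PP
CKY chart[0,7] = {N, N/(N\N), N/(PP\PP), NP/(NP\N), PP/(PP\N), S/(S\N)}; S ∉ chart

NO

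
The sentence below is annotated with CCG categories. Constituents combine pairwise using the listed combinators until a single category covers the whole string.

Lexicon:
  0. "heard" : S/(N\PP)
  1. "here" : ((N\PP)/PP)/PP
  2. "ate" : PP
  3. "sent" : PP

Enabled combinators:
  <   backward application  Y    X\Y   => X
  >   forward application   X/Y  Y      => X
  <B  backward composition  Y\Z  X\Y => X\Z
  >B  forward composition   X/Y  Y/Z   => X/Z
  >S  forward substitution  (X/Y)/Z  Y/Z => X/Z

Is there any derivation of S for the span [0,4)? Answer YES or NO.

[0,4] S   >
  [0,3] S/PP   >B
    [0,1] "heard" : S/(N\PP)
    [1,3] (N\PP)/PP   >
      [1,2] "here" : ((N\PP)/PP)/PP
      [2,3] "ate" : PP
  [3,4] "sent" : PP

YES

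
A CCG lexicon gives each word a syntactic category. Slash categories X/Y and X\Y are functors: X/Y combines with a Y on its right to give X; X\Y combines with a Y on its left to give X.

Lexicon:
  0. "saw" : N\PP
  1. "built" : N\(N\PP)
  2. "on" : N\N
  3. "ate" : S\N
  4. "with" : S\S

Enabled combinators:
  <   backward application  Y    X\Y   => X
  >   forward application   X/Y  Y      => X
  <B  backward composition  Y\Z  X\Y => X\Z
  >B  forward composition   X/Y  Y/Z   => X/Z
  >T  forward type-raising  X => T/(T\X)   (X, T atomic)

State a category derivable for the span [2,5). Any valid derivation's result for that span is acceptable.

S\N

[0,5] S   <
  [0,2] N   <
    [0,1] "saw" : N\PP
    [1,2] "built" : N\(N\PP)
  [2,5] S\N   <B
    [2,4] S\N   <B
      [2,3] "on" : N\N
      [3,4] "ate" : S\N
    [4,5] "with" : S\S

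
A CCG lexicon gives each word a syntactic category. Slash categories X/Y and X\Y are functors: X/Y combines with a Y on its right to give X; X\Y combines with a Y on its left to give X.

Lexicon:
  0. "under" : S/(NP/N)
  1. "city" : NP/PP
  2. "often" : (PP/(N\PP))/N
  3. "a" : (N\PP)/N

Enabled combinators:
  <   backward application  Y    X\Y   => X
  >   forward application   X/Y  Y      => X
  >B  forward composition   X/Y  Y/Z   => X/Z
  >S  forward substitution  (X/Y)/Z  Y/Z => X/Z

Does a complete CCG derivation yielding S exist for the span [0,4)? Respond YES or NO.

[0,4] S   >
  [0,1] "under" : S/(NP/N)
  [1,4] NP/N   >B
    [1,2] "city" : NP/PP
    [2,4] PP/N   >S
      [2,3] "often" : (PP/(N\PP))/N
      [3,4] "a" : (N\PP)/N

YES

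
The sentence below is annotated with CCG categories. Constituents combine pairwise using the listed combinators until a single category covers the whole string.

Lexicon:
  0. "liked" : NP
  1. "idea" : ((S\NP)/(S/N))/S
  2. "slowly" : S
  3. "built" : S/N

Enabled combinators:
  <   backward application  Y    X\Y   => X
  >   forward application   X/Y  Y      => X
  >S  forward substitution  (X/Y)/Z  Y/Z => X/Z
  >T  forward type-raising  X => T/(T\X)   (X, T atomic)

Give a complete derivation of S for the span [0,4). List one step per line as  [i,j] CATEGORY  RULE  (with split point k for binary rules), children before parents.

[0,4] S   <
  [0,1] "liked" : NP
  [1,4] S\NP   >
    [1,3] (S\NP)/(S/N)   >
      [1,2] "idea" : ((S\NP)/(S/N))/S
      [2,3] "slowly" : S
    [3,4] "built" : S/N

[0,1] NP  lex  "liked"
[1,2] ((S\NP)/(S/N))/S  lex  "idea"
[2,3] S  lex  "slowly"
[1,3] (S\NP)/(S/N)  >  k=2
[3,4] S/N  lex  "built"
[1,4] S\NP  >  k=3
[0,4] S  <  k=1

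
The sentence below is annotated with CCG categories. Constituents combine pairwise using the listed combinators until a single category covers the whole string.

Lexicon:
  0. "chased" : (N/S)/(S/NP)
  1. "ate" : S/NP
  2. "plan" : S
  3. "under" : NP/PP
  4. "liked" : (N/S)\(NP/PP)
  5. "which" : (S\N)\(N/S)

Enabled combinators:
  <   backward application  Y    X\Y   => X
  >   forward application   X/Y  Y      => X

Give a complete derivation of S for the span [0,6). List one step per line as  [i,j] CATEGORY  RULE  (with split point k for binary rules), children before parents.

[0,6] S   <
  [0,3] N   >
    [0,2] N/S   >
      [0,1] "chased" : (N/S)/(S/NP)
      [1,2] "ate" : S/NP
    [2,3] "plan" : S
  [3,6] S\N   <
    [3,5] N/S   <
      [3,4] "under" : NP/PP
      [4,5] "liked" : (N/S)\(NP/PP)
    [5,6] "which" : (S\N)\(N/S)

[0,1] (N/S)/(S/NP)  lex  "chased"
[1,2] S/NP  lex  "ate"
[0,2] N/S  >  k=1
[2,3] S  lex  "plan"
[0,3] N  >  k=2
[3,4] NP/PP  lex  "under"
[4,5] (N/S)\(NP/PP)  lex  "liked"
[3,5] N/S  <  k=4
[5,6] (S\N)\(N/S)  lex  "which"
[3,6] S\N  <  k=5
[0,6] S  <  k=3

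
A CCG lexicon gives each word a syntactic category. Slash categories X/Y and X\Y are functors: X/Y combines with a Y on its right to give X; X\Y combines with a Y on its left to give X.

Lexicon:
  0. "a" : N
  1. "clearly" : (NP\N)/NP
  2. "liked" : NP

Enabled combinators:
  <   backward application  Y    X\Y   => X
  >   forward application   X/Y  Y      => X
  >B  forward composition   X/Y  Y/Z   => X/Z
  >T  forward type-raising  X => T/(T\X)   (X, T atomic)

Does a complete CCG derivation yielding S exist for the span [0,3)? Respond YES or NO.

N (NP\N)/NP NP
CKY chart[0,3] = {N/(N\NP), NP, NP/(NP\NP), PP/(PP\NP), S/(S\NP)}; S ∉ chart

NO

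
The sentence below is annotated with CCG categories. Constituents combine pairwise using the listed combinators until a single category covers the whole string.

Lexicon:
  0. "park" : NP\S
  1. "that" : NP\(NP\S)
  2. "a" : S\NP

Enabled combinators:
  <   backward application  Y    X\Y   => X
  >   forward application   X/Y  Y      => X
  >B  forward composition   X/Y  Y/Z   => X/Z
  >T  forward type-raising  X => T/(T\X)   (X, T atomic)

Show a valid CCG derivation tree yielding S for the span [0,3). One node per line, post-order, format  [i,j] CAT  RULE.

[0,1] NP\S  lex  "park"
[1,2] NP\(NP\S)  lex  "that"
[0,2] NP  <  k=1
[2,3] S\NP  lex  "a"
[0,3] S  <  k=2

[0,3] S   <
  [0,2] NP   <
    [0,1] "park" : NP\S
    [1,2] "that" : NP\(NP\S)
  [2,3] "a" : S\NP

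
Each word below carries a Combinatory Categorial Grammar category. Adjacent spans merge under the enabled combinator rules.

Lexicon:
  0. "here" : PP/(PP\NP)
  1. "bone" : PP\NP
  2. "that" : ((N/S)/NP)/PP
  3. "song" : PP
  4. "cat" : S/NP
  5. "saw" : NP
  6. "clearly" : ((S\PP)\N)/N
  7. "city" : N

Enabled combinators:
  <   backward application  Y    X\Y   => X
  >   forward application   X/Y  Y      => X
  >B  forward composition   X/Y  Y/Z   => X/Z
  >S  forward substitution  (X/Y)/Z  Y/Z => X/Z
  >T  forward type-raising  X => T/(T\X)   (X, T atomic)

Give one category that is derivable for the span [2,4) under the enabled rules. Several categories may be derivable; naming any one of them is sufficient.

[0,8] S   <
  [0,2] PP   >
    [0,1] "here" : PP/(PP\NP)
    [1,2] "bone" : PP\NP
  [2,8] S\PP   <
    [2,6] N   >
      [2,5] N/NP   >S
        [2,4] (N/S)/NP   >
          [2,3] "that" : ((N/S)/NP)/PP
          [3,4] "song" : PP
        [4,5] "cat" : S/NP
      [5,6] "saw" : NP
    [6,8] (S\PP)\N   >
      [6,7] "clearly" : ((S\PP)\N)/N
      [7,8] "city" : N

(N/S)/NP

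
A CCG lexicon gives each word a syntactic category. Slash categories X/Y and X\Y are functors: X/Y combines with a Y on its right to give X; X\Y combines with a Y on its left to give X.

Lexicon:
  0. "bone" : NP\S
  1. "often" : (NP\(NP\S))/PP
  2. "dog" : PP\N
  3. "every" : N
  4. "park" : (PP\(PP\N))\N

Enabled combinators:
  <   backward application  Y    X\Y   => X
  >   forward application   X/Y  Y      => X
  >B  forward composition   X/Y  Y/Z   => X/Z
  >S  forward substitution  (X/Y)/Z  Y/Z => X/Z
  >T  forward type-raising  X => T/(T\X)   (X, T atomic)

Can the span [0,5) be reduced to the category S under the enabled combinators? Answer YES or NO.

NP\S (NP\(NP\S))/PP PP\N N (PP\(PP\N))\N
CKY chart[0,5] = {N/(N\NP), NP, NP/(NP\NP), PP/(PP\NP), S/(S\NP)}; S ∉ chart

NO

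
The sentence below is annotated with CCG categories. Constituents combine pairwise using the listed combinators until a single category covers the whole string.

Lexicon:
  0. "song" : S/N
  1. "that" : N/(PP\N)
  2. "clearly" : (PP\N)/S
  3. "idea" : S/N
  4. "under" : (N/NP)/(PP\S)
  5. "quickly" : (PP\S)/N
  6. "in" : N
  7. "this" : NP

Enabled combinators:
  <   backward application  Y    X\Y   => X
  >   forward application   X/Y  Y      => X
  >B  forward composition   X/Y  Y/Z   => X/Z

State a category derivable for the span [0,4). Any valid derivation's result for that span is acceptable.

S/N

[0,8] S   >
  [0,4] S/N   >B
    [0,3] S/S   >B
      [0,1] "song" : S/N
      [1,3] N/S   >B
        [1,2] "that" : N/(PP\N)
        [2,3] "clearly" : (PP\N)/S
    [3,4] "idea" : S/N
  [4,8] N   >
    [4,7] N/NP   >
      [4,5] "under" : (N/NP)/(PP\S)
      [5,7] PP\S   >
        [5,6] "quickly" : (PP\S)/N
        [6,7] "in" : N
    [7,8] "this" : NP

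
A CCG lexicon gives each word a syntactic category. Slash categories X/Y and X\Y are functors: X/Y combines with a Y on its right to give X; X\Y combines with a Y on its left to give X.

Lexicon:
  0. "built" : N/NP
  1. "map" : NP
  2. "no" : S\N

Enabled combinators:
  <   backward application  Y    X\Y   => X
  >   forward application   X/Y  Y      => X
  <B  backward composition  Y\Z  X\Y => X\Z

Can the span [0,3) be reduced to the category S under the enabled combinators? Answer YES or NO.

[0,3] S   <
  [0,2] N   >
    [0,1] "built" : N/NP
    [1,2] "map" : NP
  [2,3] "no" : S\N

YES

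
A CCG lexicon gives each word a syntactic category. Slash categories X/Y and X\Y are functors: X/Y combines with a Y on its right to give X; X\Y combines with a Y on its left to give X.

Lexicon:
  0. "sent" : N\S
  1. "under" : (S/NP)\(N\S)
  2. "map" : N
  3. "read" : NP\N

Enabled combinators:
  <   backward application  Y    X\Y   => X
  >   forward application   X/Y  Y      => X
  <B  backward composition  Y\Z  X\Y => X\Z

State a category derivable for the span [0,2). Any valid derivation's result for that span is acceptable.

S/NP

[0,4] S   >
  [0,2] S/NP   <
    [0,1] "sent" : N\S
    [1,2] "under" : (S/NP)\(N\S)
  [2,4] NP   <
    [2,3] "map" : N
    [3,4] "read" : NP\N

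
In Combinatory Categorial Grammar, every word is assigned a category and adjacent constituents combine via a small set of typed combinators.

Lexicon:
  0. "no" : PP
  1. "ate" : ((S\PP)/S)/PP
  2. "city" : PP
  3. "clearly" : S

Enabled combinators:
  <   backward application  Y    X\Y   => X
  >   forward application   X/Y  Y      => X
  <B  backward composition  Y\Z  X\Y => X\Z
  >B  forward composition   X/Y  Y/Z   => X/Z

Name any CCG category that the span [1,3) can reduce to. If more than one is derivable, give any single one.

(S\PP)/S

[0,4] S   <
  [0,1] "no" : PP
  [1,4] S\PP   >
    [1,3] (S\PP)/S   >
      [1,2] "ate" : ((S\PP)/S)/PP
      [2,3] "city" : PP
    [3,4] "clearly" : S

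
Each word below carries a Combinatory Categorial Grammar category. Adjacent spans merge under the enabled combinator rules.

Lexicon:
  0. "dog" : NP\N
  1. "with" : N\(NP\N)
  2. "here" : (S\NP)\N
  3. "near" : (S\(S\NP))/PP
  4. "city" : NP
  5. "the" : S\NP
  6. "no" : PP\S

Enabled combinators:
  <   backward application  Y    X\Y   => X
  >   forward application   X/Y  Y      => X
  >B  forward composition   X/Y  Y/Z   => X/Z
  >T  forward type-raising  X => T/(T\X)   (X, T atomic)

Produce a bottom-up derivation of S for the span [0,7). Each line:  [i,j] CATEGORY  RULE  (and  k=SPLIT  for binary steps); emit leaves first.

[0,1] NP\N  lex  "dog"
[1,2] N\(NP\N)  lex  "with"
[0,2] N  <  k=1
[2,3] (S\NP)\N  lex  "here"
[0,3] S\NP  <  k=2
[3,4] (S\(S\NP))/PP  lex  "near"
[4,5] NP  lex  "city"
[5,6] S\NP  lex  "the"
[4,6] S  <  k=5
[6,7] PP\S  lex  "no"
[4,7] PP  <  k=6
[3,7] S\(S\NP)  >  k=4
[0,7] S  <  k=3

[0,7] S   <
  [0,3] S\NP   <
    [0,2] N   <
      [0,1] "dog" : NP\N
      [1,2] "with" : N\(NP\N)
    [2,3] "here" : (S\NP)\N
  [3,7] S\(S\NP)   >
    [3,4] "near" : (S\(S\NP))/PP
    [4,7] PP   <
      [4,6] S   <
        [4,5] "city" : NP
        [5,6] "the" : S\NP
      [6,7] "no" : PP\S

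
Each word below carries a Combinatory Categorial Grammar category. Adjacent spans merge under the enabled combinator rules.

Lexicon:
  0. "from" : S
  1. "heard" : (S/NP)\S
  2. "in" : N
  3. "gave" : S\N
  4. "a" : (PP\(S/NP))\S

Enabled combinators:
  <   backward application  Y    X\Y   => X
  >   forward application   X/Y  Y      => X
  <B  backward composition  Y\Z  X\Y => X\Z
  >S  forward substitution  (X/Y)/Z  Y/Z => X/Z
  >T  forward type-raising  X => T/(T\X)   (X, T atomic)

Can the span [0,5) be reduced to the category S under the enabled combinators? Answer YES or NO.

NO

S (S/NP)\S N S\N (PP\(S/NP))\S
CKY chart[0,5] = {N/(N\PP), NP/(NP\PP), PP, PP/(PP\PP), S/(S\PP)}; S ∉ chart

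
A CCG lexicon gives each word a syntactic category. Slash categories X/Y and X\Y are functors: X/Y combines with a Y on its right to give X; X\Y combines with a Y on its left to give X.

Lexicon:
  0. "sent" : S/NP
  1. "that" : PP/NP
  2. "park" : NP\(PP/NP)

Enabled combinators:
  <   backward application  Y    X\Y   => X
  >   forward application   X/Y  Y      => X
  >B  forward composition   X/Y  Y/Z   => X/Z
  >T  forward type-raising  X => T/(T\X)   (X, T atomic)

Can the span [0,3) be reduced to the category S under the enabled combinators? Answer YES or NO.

[0,3] S   >
  [0,1] "sent" : S/NP
  [1,3] NP   <
    [1,2] "that" : PP/NP
    [2,3] "park" : NP\(PP/NP)

YES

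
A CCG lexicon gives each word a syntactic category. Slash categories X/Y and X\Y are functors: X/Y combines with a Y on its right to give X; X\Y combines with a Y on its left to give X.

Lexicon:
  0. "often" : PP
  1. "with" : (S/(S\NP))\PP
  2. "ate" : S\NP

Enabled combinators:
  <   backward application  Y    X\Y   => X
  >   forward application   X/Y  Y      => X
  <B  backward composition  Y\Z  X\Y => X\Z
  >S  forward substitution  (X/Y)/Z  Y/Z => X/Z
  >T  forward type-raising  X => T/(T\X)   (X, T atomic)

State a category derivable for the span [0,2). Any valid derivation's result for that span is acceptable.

[0,3] S   >
  [0,2] S/(S\NP)   <
    [0,1] "often" : PP
    [1,2] "with" : (S/(S\NP))\PP
  [2,3] "ate" : S\NP

S/(S\NP)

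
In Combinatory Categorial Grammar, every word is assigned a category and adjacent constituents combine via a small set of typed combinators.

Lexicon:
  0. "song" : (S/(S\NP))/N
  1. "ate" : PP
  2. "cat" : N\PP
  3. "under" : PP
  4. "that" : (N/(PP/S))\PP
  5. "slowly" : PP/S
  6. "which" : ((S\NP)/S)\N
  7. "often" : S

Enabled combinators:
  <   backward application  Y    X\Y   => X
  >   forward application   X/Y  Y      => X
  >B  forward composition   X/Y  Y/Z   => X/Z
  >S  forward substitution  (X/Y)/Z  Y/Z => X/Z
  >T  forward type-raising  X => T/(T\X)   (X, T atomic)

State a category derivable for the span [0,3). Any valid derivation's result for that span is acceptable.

S/(S\NP)

[0,8] S   >
  [0,3] S/(S\NP)   >
    [0,1] "song" : (S/(S\NP))/N
    [1,3] N   <
      [1,2] "ate" : PP
      [2,3] "cat" : N\PP
  [3,8] S\NP   >
    [3,7] (S\NP)/S   <
      [3,6] N   >
        [3,5] N/(PP/S)   <
          [3,4] "under" : PP
          [4,5] "that" : (N/(PP/S))\PP
        [5,6] "slowly" : PP/S
      [6,7] "which" : ((S\NP)/S)\N
    [7,8] "often" : S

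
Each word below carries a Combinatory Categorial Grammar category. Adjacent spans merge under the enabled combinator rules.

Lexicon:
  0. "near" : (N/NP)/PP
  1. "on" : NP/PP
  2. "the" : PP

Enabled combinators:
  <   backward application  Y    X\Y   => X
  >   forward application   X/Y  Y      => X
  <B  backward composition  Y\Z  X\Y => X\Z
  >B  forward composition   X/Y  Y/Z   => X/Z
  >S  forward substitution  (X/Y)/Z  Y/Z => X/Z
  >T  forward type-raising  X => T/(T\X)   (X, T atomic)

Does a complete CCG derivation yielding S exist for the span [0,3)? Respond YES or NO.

NO

(N/NP)/PP NP/PP PP
CKY chart[0,3] = {(N/NP)/(PP\NP), N, N/(N\N), N/(PP\PP), NP/(NP\N), PP/(PP\N), S/(S\N)}; S ∉ chart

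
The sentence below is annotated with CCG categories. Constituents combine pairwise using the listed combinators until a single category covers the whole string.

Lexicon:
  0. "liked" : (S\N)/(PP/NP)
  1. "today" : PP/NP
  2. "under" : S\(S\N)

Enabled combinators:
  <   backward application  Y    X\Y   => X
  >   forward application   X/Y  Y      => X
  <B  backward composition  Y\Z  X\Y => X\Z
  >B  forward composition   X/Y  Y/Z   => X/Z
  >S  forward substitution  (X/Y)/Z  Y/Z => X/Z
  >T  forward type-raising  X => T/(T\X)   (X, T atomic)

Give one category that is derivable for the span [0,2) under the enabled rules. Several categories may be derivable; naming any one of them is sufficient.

S\N

[0,3] S   <
  [0,2] S\N   >
    [0,1] "liked" : (S\N)/(PP/NP)
    [1,2] "today" : PP/NP
  [2,3] "under" : S\(S\N)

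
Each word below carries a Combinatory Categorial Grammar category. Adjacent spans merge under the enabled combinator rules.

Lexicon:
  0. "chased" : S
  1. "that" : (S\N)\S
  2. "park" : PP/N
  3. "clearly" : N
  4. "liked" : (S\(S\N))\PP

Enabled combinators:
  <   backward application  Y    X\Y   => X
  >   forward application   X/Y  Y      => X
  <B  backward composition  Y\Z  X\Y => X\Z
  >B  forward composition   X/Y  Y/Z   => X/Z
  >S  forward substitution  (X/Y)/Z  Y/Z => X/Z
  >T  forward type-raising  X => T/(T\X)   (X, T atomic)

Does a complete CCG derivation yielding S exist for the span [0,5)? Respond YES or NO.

YES

[0,5] S   <
  [0,2] S\N   <
    [0,1] "chased" : S
    [1,2] "that" : (S\N)\S
  [2,5] S\(S\N)   <
    [2,4] PP   >
      [2,3] "park" : PP/N
      [3,4] "clearly" : N
    [4,5] "liked" : (S\(S\N))\PP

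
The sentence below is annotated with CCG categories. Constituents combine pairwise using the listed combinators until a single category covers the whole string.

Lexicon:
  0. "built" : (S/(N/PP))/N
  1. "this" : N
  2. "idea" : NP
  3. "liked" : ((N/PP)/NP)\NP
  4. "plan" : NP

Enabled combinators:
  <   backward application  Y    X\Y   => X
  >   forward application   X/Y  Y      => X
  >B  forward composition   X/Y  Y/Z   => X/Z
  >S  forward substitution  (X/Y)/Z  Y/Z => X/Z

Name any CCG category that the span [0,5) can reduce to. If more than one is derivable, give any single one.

S

[0,5] S   >
  [0,4] S/NP   >B
    [0,2] S/(N/PP)   >
      [0,1] "built" : (S/(N/PP))/N
      [1,2] "this" : N
    [2,4] (N/PP)/NP   <
      [2,3] "idea" : NP
      [3,4] "liked" : ((N/PP)/NP)\NP
  [4,5] "plan" : NP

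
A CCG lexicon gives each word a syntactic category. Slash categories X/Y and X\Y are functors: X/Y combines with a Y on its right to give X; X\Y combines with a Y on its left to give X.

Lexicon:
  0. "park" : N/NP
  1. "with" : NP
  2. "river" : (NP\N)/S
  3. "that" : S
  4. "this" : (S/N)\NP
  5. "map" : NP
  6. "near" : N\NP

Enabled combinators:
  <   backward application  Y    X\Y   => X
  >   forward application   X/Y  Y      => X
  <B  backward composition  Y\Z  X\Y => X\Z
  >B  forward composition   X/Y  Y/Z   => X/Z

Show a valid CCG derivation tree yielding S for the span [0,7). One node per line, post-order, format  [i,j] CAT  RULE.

[0,1] N/NP  lex  "park"
[1,2] NP  lex  "with"
[0,2] N  >  k=1
[2,3] (NP\N)/S  lex  "river"
[3,4] S  lex  "that"
[2,4] NP\N  >  k=3
[0,4] NP  <  k=2
[4,5] (S/N)\NP  lex  "this"
[0,5] S/N  <  k=4
[5,6] NP  lex  "map"
[6,7] N\NP  lex  "near"
[5,7] N  <  k=6
[0,7] S  >  k=5

[0,7] S   >
  [0,5] S/N   <
    [0,4] NP   <
      [0,2] N   >
        [0,1] "park" : N/NP
        [1,2] "with" : NP
      [2,4] NP\N   >
        [2,3] "river" : (NP\N)/S
        [3,4] "that" : S
    [4,5] "this" : (S/N)\NP
  [5,7] N   <
    [5,6] "map" : NP
    [6,7] "near" : N\NP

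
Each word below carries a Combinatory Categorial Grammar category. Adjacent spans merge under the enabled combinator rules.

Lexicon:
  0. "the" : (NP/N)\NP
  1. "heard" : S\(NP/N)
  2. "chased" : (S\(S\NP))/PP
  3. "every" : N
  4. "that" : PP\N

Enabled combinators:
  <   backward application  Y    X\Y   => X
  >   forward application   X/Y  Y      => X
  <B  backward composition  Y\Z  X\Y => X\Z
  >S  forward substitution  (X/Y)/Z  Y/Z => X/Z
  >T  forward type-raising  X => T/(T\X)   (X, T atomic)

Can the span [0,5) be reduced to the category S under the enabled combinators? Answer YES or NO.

YES

[0,5] S   <
  [0,2] S\NP   <B
    [0,1] "the" : (NP/N)\NP
    [1,2] "heard" : S\(NP/N)
  [2,5] S\(S\NP)   >
    [2,3] "chased" : (S\(S\NP))/PP
    [3,5] PP   >
      [3,4] PP/(PP\N)   >T
        [3,4] "every" : N
      [4,5] "that" : PP\N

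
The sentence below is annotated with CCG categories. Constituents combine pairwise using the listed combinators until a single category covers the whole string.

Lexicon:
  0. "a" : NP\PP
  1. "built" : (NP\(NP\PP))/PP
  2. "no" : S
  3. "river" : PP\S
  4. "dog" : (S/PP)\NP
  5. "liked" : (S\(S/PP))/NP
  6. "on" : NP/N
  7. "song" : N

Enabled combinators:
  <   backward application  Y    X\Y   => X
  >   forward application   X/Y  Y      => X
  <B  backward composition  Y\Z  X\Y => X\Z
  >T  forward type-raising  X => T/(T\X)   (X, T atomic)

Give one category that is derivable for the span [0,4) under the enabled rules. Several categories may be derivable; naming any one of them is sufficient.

NP

[0,8] S   <
  [0,5] S/PP   <
    [0,4] NP   <
      [0,1] "a" : NP\PP
      [1,4] NP\(NP\PP)   >
        [1,2] "built" : (NP\(NP\PP))/PP
        [2,4] PP   <
          [2,3] "no" : S
          [3,4] "river" : PP\S
    [4,5] "dog" : (S/PP)\NP
  [5,8] S\(S/PP)   >
    [5,6] "liked" : (S\(S/PP))/NP
    [6,8] NP   >
      [6,7] "on" : NP/N
      [7,8] "song" : N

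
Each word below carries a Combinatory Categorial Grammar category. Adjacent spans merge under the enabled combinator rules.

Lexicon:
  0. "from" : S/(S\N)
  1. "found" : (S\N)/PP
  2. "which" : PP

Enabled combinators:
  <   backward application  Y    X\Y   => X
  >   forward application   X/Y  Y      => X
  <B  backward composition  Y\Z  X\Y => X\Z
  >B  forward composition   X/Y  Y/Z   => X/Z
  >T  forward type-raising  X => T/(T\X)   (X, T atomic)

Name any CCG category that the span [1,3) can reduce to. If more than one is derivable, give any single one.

S\N

[0,3] S   >
  [0,1] "from" : S/(S\N)
  [1,3] S\N   >
    [1,2] "found" : (S\N)/PP
    [2,3] "which" : PP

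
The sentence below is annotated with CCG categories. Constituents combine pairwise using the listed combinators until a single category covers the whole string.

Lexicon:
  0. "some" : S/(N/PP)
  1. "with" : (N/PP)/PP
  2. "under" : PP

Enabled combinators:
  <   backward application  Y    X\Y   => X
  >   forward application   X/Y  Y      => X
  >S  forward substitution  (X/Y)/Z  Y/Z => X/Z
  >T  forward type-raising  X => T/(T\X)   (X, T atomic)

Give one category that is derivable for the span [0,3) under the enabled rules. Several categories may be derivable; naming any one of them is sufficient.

[0,3] S   >
  [0,1] "some" : S/(N/PP)
  [1,3] N/PP   >
    [1,2] "with" : (N/PP)/PP
    [2,3] "under" : PP

S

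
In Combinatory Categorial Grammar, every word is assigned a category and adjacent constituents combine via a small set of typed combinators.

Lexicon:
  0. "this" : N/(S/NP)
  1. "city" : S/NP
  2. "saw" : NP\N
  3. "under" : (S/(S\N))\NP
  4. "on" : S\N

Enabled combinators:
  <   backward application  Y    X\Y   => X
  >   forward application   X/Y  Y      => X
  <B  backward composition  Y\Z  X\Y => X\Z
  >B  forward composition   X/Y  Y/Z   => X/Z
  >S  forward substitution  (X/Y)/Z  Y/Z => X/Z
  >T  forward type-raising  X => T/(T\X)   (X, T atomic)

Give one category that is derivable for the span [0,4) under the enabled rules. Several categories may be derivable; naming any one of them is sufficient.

S/(S\N)

[0,5] S   >
  [0,4] S/(S\N)   <
    [0,3] NP   <
      [0,2] N   >
        [0,1] "this" : N/(S/NP)
        [1,2] "city" : S/NP
      [2,3] "saw" : NP\N
    [3,4] "under" : (S/(S\N))\NP
  [4,5] "on" : S\N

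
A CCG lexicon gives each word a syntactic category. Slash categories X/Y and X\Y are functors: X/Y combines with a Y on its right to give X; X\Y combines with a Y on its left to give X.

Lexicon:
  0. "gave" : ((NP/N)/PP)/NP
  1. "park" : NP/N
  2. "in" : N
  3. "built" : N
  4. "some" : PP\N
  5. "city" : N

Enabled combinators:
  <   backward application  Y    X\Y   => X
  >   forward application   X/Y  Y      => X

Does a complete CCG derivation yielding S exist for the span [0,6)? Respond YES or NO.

((NP/N)/PP)/NP NP/N N N PP\N N
CKY chart[0,6] = {NP}; S ∉ chart

NO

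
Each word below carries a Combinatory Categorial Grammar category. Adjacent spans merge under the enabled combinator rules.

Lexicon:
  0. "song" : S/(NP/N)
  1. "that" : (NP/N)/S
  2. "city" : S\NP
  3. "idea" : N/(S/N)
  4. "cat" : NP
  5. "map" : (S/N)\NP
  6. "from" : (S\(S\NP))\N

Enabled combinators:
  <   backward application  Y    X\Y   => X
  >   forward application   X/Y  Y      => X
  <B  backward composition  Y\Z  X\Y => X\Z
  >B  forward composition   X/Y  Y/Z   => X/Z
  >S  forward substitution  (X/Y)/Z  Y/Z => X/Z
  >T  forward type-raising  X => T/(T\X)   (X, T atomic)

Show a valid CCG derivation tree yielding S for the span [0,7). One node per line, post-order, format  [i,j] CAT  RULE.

[0,7] S   >
  [0,1] "song" : S/(NP/N)
  [1,7] NP/N   >
    [1,2] "that" : (NP/N)/S
    [2,7] S   <
      [2,3] "city" : S\NP
      [3,7] S\(S\NP)   <
        [3,6] N   >
          [3,4] "idea" : N/(S/N)
          [4,6] S/N   <
            [4,5] "cat" : NP
            [5,6] "map" : (S/N)\NP
        [6,7] "from" : (S\(S\NP))\N

[0,1] S/(NP/N)  lex  "song"
[1,2] (NP/N)/S  lex  "that"
[2,3] S\NP  lex  "city"
[3,4] N/(S/N)  lex  "idea"
[4,5] NP  lex  "cat"
[5,6] (S/N)\NP  lex  "map"
[4,6] S/N  <  k=5
[3,6] N  >  k=4
[6,7] (S\(S\NP))\N  lex  "from"
[3,7] S\(S\NP)  <  k=6
[2,7] S  <  k=3
[1,7] NP/N  >  k=2
[0,7] S  >  k=1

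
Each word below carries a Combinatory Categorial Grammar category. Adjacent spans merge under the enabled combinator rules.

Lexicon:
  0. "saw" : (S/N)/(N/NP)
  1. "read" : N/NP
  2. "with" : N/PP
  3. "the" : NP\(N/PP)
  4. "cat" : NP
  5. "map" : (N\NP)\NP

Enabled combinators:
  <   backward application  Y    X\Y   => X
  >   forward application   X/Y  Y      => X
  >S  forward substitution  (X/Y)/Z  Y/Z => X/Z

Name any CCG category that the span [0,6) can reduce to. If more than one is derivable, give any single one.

S

[0,6] S   >
  [0,2] S/N   >
    [0,1] "saw" : (S/N)/(N/NP)
    [1,2] "read" : N/NP
  [2,6] N   <
    [2,4] NP   <
      [2,3] "with" : N/PP
      [3,4] "the" : NP\(N/PP)
    [4,6] N\NP   <
      [4,5] "cat" : NP
      [5,6] "map" : (N\NP)\NP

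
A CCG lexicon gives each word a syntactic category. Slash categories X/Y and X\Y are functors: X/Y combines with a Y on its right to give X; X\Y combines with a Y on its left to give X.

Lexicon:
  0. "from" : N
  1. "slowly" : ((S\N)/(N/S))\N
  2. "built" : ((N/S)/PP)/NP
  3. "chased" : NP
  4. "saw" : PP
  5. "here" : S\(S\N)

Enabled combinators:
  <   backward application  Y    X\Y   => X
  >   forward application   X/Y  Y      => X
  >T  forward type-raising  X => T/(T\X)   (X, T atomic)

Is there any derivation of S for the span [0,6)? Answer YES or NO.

YES

[0,6] S   <
  [0,5] S\N   >
    [0,2] (S\N)/(N/S)   <
      [0,1] "from" : N
      [1,2] "slowly" : ((S\N)/(N/S))\N
    [2,5] N/S   >
      [2,4] (N/S)/PP   >
        [2,3] "built" : ((N/S)/PP)/NP
        [3,4] "chased" : NP
      [4,5] "saw" : PP
  [5,6] "here" : S\(S\N)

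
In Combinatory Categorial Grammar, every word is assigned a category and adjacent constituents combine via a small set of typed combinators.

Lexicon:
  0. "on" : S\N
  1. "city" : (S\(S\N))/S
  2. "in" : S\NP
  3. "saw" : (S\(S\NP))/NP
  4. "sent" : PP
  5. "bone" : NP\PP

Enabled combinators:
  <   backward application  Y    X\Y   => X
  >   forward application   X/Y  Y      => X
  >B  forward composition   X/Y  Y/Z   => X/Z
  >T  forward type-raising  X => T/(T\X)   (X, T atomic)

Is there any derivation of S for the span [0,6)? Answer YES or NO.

YES

[0,6] S   <
  [0,1] "on" : S\N
  [1,6] S\(S\N)   >
    [1,2] "city" : (S\(S\N))/S
    [2,6] S   <
      [2,3] "in" : S\NP
      [3,6] S\(S\NP)   >
        [3,4] "saw" : (S\(S\NP))/NP
        [4,6] NP   <
          [4,5] "sent" : PP
          [5,6] "bone" : NP\PP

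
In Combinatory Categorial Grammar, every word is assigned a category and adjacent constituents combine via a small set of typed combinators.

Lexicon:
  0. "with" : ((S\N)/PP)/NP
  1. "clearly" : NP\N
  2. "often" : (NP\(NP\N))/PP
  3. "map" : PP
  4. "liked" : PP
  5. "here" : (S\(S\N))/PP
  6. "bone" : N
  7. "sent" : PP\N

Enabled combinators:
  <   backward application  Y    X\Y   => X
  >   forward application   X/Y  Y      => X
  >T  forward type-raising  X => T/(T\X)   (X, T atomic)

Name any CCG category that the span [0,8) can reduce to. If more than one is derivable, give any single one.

S

[0,8] S   <
  [0,5] S\N   >
    [0,4] (S\N)/PP   >
      [0,1] "with" : ((S\N)/PP)/NP
      [1,4] NP   <
        [1,2] "clearly" : NP\N
        [2,4] NP\(NP\N)   >
          [2,3] "often" : (NP\(NP\N))/PP
          [3,4] "map" : PP
    [4,5] "liked" : PP
  [5,8] S\(S\N)   >
    [5,6] "here" : (S\(S\N))/PP
    [6,8] PP   <
      [6,7] "bone" : N
      [7,8] "sent" : PP\N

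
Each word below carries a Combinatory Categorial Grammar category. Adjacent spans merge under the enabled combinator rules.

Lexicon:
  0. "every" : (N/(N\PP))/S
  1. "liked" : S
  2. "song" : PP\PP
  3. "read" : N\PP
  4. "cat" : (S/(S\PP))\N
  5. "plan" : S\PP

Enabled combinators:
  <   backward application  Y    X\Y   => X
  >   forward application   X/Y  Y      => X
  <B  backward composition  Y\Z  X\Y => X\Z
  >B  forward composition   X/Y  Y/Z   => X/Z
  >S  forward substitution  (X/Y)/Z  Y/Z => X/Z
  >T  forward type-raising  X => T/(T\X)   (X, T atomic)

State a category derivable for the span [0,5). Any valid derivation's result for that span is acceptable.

S/(S\PP)

[0,6] S   >
  [0,5] S/(S\PP)   <
    [0,4] N   >
      [0,2] N/(N\PP)   >
        [0,1] "every" : (N/(N\PP))/S
        [1,2] "liked" : S
      [2,4] N\PP   <B
        [2,3] "song" : PP\PP
        [3,4] "read" : N\PP
    [4,5] "cat" : (S/(S\PP))\N
  [5,6] "plan" : S\PP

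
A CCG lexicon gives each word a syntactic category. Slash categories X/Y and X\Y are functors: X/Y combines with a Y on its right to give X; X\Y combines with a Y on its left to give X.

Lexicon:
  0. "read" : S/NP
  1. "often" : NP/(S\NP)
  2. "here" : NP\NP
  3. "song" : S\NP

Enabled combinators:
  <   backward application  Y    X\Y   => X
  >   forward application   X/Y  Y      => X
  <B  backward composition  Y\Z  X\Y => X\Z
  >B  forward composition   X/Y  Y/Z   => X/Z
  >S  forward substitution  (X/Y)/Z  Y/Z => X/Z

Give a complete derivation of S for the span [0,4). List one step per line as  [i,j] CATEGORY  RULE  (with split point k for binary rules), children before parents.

[0,4] S   >
  [0,1] "read" : S/NP
  [1,4] NP   >
    [1,2] "often" : NP/(S\NP)
    [2,4] S\NP   <B
      [2,3] "here" : NP\NP
      [3,4] "song" : S\NP

[0,1] S/NP  lex  "read"
[1,2] NP/(S\NP)  lex  "often"
[2,3] NP\NP  lex  "here"
[3,4] S\NP  lex  "song"
[2,4] S\NP  <B  k=3
[1,4] NP  >  k=2
[0,4] S  >  k=1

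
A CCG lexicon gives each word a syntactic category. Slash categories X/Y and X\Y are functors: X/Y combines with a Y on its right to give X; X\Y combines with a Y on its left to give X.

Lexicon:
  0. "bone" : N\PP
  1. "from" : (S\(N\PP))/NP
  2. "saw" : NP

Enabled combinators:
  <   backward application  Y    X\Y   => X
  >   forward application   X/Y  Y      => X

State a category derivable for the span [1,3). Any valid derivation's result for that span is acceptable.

S\(N\PP)

[0,3] S   <
  [0,1] "bone" : N\PP
  [1,3] S\(N\PP)   >
    [1,2] "from" : (S\(N\PP))/NP
    [2,3] "saw" : NP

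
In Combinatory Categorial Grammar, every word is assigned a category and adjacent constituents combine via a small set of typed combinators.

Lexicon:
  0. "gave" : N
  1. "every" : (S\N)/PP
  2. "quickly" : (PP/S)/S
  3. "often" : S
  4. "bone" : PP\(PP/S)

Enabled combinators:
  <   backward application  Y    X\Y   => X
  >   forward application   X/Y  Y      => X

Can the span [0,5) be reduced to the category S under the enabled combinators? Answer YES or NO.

YES

[0,5] S   <
  [0,1] "gave" : N
  [1,5] S\N   >
    [1,2] "every" : (S\N)/PP
    [2,5] PP   <
      [2,4] PP/S   >
        [2,3] "quickly" : (PP/S)/S
        [3,4] "often" : S
      [4,5] "bone" : PP\(PP/S)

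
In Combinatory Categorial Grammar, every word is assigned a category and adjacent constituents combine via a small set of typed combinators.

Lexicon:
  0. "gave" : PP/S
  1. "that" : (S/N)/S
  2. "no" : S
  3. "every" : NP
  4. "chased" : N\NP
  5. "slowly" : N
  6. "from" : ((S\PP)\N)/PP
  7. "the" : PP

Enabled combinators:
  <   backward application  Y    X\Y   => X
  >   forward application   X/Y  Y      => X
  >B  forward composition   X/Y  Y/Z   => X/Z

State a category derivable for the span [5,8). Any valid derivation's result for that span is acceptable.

S\PP

[0,8] S   <
  [0,5] PP   >
    [0,1] "gave" : PP/S
    [1,5] S   >
      [1,3] S/N   >
        [1,2] "that" : (S/N)/S
        [2,3] "no" : S
      [3,5] N   <
        [3,4] "every" : NP
        [4,5] "chased" : N\NP
  [5,8] S\PP   <
    [5,6] "slowly" : N
    [6,8] (S\PP)\N   >
      [6,7] "from" : ((S\PP)\N)/PP
      [7,8] "the" : PP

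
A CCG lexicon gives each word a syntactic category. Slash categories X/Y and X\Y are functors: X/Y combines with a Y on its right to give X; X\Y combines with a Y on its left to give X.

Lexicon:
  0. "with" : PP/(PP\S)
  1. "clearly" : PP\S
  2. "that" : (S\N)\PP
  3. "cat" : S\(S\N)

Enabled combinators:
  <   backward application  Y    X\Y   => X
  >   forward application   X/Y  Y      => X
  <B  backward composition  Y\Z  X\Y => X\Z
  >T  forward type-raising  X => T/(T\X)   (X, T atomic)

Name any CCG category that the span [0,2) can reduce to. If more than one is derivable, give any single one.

[0,4] S   <
  [0,3] S\N   <
    [0,2] PP   >
      [0,1] "with" : PP/(PP\S)
      [1,2] "clearly" : PP\S
    [2,3] "that" : (S\N)\PP
  [3,4] "cat" : S\(S\N)

PP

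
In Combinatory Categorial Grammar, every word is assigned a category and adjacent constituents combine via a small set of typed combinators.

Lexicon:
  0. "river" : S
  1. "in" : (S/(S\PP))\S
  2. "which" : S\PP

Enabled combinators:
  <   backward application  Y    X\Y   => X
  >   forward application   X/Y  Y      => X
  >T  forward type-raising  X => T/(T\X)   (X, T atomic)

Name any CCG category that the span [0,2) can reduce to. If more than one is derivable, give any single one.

S/(S\PP)

[0,3] S   >
  [0,2] S/(S\PP)   <
    [0,1] "river" : S
    [1,2] "in" : (S/(S\PP))\S
  [2,3] "which" : S\PP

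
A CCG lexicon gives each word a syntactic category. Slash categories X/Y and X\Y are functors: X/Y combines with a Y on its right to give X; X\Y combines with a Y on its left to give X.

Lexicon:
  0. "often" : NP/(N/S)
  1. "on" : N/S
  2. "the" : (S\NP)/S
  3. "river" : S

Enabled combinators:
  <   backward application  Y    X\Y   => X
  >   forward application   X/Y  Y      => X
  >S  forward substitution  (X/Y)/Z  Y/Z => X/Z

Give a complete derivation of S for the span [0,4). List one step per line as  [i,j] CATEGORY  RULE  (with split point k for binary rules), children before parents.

[0,4] S   <
  [0,2] NP   >
    [0,1] "often" : NP/(N/S)
    [1,2] "on" : N/S
  [2,4] S\NP   >
    [2,3] "the" : (S\NP)/S
    [3,4] "river" : S

[0,1] NP/(N/S)  lex  "often"
[1,2] N/S  lex  "on"
[0,2] NP  >  k=1
[2,3] (S\NP)/S  lex  "the"
[3,4] S  lex  "river"
[2,4] S\NP  >  k=3
[0,4] S  <  k=2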